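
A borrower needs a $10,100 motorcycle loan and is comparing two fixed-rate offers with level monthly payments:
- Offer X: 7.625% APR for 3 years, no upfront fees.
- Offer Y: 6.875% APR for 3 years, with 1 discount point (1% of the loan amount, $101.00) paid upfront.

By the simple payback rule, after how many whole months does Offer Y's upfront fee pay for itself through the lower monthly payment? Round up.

30 months

Offer X: monthly rate = 7.625%/12 = 0.0063542; payment = 10,100 × 0.0063542 / (1 − (1+0.0063542)^−36) = $314.75.
Offer Y: at 6.875% the monthly rate is 0.0057292, so the payment is 10,100 × 0.0057292 / (1 − 1.0057292^−36) = $311.28.
Monthly savings = $314.75 − $311.28 = $3.47.
Break-even = $101.00 / $3.47 = 29.11 → 30 months.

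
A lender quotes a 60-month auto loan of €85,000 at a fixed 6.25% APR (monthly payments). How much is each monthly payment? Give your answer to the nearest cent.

At 6.25% the monthly rate is 0.0052083, so the payment is 85,000 × 0.0052083 / (1 − 1.0052083^−60) = €1,653.19.

€1,653.19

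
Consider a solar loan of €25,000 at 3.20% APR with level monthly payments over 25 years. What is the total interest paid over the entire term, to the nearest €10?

At 3.20% the monthly rate is 0.0026667, so the payment is 25,000 × 0.0026667 / (1 − 1.0026667^−300) = €121.17.
Total paid = 300 × €121.17 = €36,351.00; interest = €36,351.00 − €25,000 = €11,351.00.

€11,350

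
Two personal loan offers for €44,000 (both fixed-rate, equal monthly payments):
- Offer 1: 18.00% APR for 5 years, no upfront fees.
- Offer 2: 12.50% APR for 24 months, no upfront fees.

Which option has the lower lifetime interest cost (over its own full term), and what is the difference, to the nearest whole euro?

Offer 1: monthly rate = 18%/12 = 0.0150000; payment = 44,000 × 0.0150000 / (1 − (1+0.0150000)^−60) = €1,117.31.
Total interest on Offer 1 = 60 × €1,117.31 − €44,000 = €23,038.60.
Offer 2: monthly rate = 12.5%/12 = 0.0104167; payment = 44,000 × 0.0104167 / (1 − (1+0.0104167)^−24) = €2,081.52.
Total interest on Offer 2 = 24 × €2,081.52 − €44,000 = €5,956.48.
Offer 2 is lower by €17,082.12.

Offer 2 by €17,082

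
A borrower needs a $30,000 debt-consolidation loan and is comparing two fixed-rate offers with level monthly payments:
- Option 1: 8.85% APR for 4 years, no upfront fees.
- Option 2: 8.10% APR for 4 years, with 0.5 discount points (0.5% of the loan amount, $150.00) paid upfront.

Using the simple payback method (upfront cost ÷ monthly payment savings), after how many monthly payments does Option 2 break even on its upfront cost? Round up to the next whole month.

Option 1: at 8.85% the monthly rate is 0.0073750, so the payment is 30,000 × 0.0073750 / (1 − 1.0073750^−48) = $744.42.
Option 2: monthly rate = 8.1%/12 = 0.0067500; payment = 30,000 × 0.0067500 / (1 − (1+0.0067500)^−48) = $733.80.
Monthly savings = $744.42 − $733.80 = $10.62.
Break-even = $150.00 / $10.62 = 14.12 → 15 months.

15 months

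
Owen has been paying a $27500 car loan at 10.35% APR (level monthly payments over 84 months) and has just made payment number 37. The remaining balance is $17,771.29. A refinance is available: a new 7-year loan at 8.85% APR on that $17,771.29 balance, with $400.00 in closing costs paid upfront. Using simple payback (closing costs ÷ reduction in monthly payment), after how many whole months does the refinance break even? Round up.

3 months

Current payment = 27,500 × 10.35%/12 / (1 − (1+0.0086250)^−84) = $461.52.
Refinanced payment = 17,771.29 × 0.0073750 / (1 − (1+0.0073750)^−84) = $284.57.
Monthly savings = $461.52 − $284.57 = $176.95.
Break-even = $400.00 / $176.95 = 2.26 → 3 months.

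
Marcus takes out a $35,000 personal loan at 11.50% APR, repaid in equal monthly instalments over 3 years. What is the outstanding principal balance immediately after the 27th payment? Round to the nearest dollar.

With monthly rate i = 11.5%/12 = 0.0095833, the balance after k of n payments is P · [(1+i)^n − (1+i)^k] / [(1+i)^n − 1].
(1+0.0095833)^36 = 1.40967243 and (1+0.0095833)^27 = 1.29371512, so the balance is 35,000 × (1.40967243 − 1.29371512) / (1.40967243 − 1) = $9,906.71.

$9,907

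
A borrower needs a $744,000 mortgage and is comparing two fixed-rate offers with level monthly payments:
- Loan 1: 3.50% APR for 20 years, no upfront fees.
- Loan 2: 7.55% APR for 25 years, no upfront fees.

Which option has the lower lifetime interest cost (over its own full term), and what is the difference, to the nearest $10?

Loan 1: monthly rate = 3.5%/12 = 0.0029167; payment = 744,000 × 0.0029167 / (1 − (1+0.0029167)^−240) = $4,314.90.
Total interest on Loan 1 = 240 × $4,314.90 − $744,000 = $291,576.00.
Loan 2: at 7.55% the monthly rate is 0.0062917, so the payment is 744,000 × 0.0062917 / (1 − 1.0062917^−300) = $5,522.31.
Total interest on Loan 2 = 300 × $5,522.31 − $744,000 = $912,693.00.
Loan 1 is lower by $621,117.00.

Loan 1 by $621,120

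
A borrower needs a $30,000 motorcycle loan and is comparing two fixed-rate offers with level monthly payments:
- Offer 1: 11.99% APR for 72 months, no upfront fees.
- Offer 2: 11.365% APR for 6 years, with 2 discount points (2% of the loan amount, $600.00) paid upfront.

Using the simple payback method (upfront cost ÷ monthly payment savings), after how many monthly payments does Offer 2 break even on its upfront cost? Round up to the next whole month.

Offer 1: monthly rate = 11.99%/12 = 0.0099917; payment = 30,000 × 0.0099917 / (1 − (1+0.0099917)^−72) = $586.35.
Offer 2: at 11.365% the monthly rate is 0.0094708, so the payment is 30,000 × 0.0094708 / (1 − 1.0094708^−72) = $576.65.
Monthly savings = $586.35 − $576.65 = $9.70.
Break-even = $600.00 / $9.70 = 61.86 → 62 months.

62 months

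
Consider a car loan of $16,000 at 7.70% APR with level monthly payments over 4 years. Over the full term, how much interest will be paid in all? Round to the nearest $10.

At 7.70% the monthly rate is 0.0064167, so the payment is 16,000 × 0.0064167 / (1 − 1.0064167^−48) = $388.36.
Total paid = 48 × $388.36 = $18,641.28; interest = $18,641.28 − $16,000 = $2,641.28.

$2,640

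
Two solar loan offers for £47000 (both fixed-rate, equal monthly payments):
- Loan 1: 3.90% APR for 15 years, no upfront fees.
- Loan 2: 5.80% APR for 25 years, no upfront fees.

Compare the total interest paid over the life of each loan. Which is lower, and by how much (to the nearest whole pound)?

Loan 1 by £26,976

Loan 1: monthly rate = 3.9%/12 = 0.0032500; payment = 47,000 × 0.0032500 / (1 − (1+0.0032500)^−180) = £345.30.
Total interest on Loan 1 = 180 × £345.30 − £47,000 = £15,154.00.
Loan 2: monthly rate = 5.8%/12 = 0.0048333; payment = 47,000 × 0.0048333 / (1 − (1+0.0048333)^−300) = £297.10.
Total interest on Loan 2 = 300 × £297.10 − £47,000 = £42,130.00.
Loan 1 is lower by £26,976.00.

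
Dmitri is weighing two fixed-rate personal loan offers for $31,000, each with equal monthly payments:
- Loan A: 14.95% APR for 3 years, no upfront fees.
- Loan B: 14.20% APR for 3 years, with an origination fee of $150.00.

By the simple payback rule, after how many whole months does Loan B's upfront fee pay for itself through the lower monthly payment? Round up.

14 months

Loan A: at 14.95% the monthly rate is 0.0124583, so the payment is 31,000 × 0.0124583 / (1 − 1.0124583^−36) = $1,073.87.
Loan B: monthly rate = 14.2%/12 = 0.0118333; payment = 31,000 × 0.0118333 / (1 − (1+0.0118333)^−36) = $1,062.52.
Monthly savings = $1,073.87 − $1,062.52 = $11.35.
Break-even = $150.00 / $11.35 = 13.22 → 14 months.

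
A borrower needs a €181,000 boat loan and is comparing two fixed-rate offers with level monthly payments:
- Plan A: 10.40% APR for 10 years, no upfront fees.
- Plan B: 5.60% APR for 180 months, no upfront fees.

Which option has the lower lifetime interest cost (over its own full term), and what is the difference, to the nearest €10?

Plan B by €23,930

Plan A: at 10.40% the monthly rate is 0.0086667, so the payment is 181,000 × 0.0086667 / (1 − 1.0086667^−120) = €2,432.20.
Total interest on Plan A = 120 × €2,432.20 − €181,000 = €110,864.00.
Plan B: at 5.60% the monthly rate is 0.0046667, so the payment is 181,000 × 0.0046667 / (1 − 1.0046667^−180) = €1,488.54.
Total interest on Plan B = 180 × €1,488.54 − €181,000 = €86,937.20.
Plan B is lower by €23,926.80.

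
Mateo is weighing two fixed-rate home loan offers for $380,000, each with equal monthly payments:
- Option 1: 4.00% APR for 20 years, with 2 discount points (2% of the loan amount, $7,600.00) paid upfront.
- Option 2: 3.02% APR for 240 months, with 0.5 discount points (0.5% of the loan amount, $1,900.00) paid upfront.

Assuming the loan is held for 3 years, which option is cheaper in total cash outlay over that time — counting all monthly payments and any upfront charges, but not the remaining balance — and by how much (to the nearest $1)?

Option 1: monthly rate = 4%/12 = 0.0033333; payment = 380,000 × 0.0033333 / (1 − (1+0.0033333)^−240) = $2,302.73.
Option 2: monthly rate = 3.02%/12 = 0.0025167; payment = 380,000 × 0.0025167 / (1 − (1+0.0025167)^−240) = $2,111.28.
Over 36 months: Option 1 costs 36 × $2,302.73 + $7,600.00 = $90,498.28; Option 2 costs 36 × $2,111.28 + $1,900.00 = $77,906.08.
Option 2 is cheaper by $90,498.28 − $77,906.08 = $12,592.20.

Option 2 by $12,592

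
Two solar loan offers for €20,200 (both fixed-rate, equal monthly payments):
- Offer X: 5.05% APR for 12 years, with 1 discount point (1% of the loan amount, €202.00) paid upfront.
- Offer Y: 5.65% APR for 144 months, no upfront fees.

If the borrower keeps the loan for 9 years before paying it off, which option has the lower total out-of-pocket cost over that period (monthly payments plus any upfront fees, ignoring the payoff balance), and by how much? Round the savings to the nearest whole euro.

Offer X: at 5.05% the monthly rate is 0.0042083, so the payment is 20,200 × 0.0042083 / (1 − 1.0042083^−144) = €187.33.
Offer Y: monthly rate = 5.65%/12 = 0.0047083; payment = 20,200 × 0.0047083 / (1 − (1+0.0047083)^−144) = €193.48.
Over 108 months: Offer X costs 108 × €187.33 + €202.00 = €20,433.64; Offer Y costs 108 × €193.48 = €20,895.84.
Offer X is cheaper by €20,895.84 − €20,433.64 = €462.20.

Offer X by €462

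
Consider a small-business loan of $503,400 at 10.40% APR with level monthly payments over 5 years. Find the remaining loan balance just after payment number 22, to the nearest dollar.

With monthly rate i = 10.4%/12 = 0.0086667, the balance after k of n payments is P · [(1+i)^n − (1+i)^k] / [(1+i)^n − 1].
(1+0.0086667)^60 = 1.67826346 and (1+0.0086667)^22 = 1.20906241, so the balance is 503,400 × (1.67826346 − 1.20906241) / (1.67826346 − 1) = $348,236.08.

$348,236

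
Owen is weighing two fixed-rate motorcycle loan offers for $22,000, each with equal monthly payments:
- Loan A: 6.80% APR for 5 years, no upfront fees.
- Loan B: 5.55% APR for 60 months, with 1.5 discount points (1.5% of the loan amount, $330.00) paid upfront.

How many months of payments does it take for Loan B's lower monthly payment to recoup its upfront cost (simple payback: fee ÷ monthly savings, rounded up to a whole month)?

26 months

Loan A: monthly rate = 6.8%/12 = 0.0056667; payment = 22,000 × 0.0056667 / (1 − (1+0.0056667)^−60) = $433.55.
Loan B: monthly rate = 5.55%/12 = 0.0046250; payment = 22,000 × 0.0046250 / (1 − (1+0.0046250)^−60) = $420.73.
Monthly savings = $433.55 − $420.73 = $12.82.
Break-even = $330.00 / $12.82 = 25.74 → 26 months.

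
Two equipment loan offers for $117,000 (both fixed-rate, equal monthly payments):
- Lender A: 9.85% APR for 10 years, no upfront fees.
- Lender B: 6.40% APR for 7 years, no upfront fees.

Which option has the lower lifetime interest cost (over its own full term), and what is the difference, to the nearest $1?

Lender B by $38,910

Lender A: monthly rate = 9.85%/12 = 0.0082083; payment = 117,000 × 0.0082083 / (1 − (1+0.0082083)^−120) = $1,536.46.
Total interest on Lender A = 120 × $1,536.46 − $117,000 = $67,375.20.
Lender B: at 6.40% the monthly rate is 0.0053333, so the payment is 117,000 × 0.0053333 / (1 − 1.0053333^−84) = $1,731.73.
Total interest on Lender B = 84 × $1,731.73 − $117,000 = $28,465.32.
Lender B is lower by $38,909.88.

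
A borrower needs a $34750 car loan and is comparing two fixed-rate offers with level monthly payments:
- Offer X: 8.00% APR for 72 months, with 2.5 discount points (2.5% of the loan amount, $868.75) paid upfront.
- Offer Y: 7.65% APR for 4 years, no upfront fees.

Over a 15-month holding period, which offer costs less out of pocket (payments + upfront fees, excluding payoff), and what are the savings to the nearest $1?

Offer X: monthly rate = 8%/12 = 0.0066667; payment = 34,750 × 0.0066667 / (1 − (1+0.0066667)^−72) = $609.28.
Offer Y: at 7.65% the monthly rate is 0.0063750, so the payment is 34,750 × 0.0063750 / (1 − 1.0063750^−48) = $842.65.
Over 15 months: Offer X costs 15 × $609.28 + $868.75 = $10,007.95; Offer Y costs 15 × $842.65 = $12,639.75.
Offer X is cheaper by $12,639.75 − $10,007.95 = $2,631.80.

Offer X by $2,632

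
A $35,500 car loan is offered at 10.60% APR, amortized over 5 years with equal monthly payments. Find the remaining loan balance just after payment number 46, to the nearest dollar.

With monthly rate i = 10.6%/12 = 0.0088333, the balance after k of n payments is P · [(1+i)^n − (1+i)^k] / [(1+i)^n − 1].
(1+0.0088333)^60 = 1.69498325 and (1+0.0088333)^46 = 1.49862676, so the balance is 35,500 × (1.69498325 − 1.49862676) / (1.69498325 − 1) = $10,029.96.

$10,030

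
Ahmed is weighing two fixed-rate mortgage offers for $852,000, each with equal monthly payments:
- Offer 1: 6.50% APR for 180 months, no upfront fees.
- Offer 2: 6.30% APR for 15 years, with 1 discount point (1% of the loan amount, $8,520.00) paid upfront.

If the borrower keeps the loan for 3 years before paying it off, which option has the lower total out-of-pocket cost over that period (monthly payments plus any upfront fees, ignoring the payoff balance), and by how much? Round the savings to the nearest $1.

Offer 1 by $5,159

Offer 1: monthly rate = 6.5%/12 = 0.0054167; payment = 852,000 × 0.0054167 / (1 − (1+0.0054167)^−180) = $7,421.83.
Offer 2: monthly rate = 6.3%/12 = 0.0052500; payment = 852,000 × 0.0052500 / (1 − (1+0.0052500)^−180) = $7,328.48.
Over 36 months: Offer 1 costs 36 × $7,421.83 = $267,185.88; Offer 2 costs 36 × $7,328.48 + $8,520.00 = $272,345.28.
Offer 1 is cheaper by $272,345.28 − $267,185.88 = $5,159.40.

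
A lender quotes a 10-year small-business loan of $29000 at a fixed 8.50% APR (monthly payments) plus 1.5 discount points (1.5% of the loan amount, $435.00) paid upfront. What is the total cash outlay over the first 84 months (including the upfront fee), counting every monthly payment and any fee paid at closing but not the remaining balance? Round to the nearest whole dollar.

$30,638

At 8.50% the monthly rate is 0.0070833, so the payment is 29,000 × 0.0070833 / (1 − 1.0070833^−120) = $359.56.
Total outlay = 84 × $359.56 + $435.00 = $30,638.04.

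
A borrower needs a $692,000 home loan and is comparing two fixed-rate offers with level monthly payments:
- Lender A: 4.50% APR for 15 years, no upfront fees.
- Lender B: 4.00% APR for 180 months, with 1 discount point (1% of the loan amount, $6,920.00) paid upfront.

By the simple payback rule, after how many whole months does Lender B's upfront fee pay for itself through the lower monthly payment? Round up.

Lender A: monthly rate = 4.5%/12 = 0.0037500; payment = 692,000 × 0.0037500 / (1 − (1+0.0037500)^−180) = $5,293.75.
Lender B: monthly rate = 4%/12 = 0.0033333; payment = 692,000 × 0.0033333 / (1 − (1+0.0033333)^−180) = $5,118.64.
Monthly savings = $5,293.75 − $5,118.64 = $175.11.
Break-even = $6,920.00 / $175.11 = 39.52 → 40 months.

40 months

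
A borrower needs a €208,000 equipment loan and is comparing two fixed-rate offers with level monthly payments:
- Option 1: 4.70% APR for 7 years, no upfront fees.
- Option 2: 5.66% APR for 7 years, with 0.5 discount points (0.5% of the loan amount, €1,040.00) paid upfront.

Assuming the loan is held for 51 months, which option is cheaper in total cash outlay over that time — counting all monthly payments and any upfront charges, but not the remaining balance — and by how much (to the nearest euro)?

Option 1: monthly rate = 4.7%/12 = 0.0039167; payment = 208,000 × 0.0039167 / (1 − (1+0.0039167)^−84) = €2,910.62.
Option 2: at 5.66% the monthly rate is 0.0047167, so the payment is 208,000 × 0.0047167 / (1 − 1.0047167^−84) = €3,004.79.
Over 51 months: Option 1 costs 51 × €2,910.62 = €148,441.62; Option 2 costs 51 × €3,004.79 + €1,040.00 = €154,284.29.
Option 1 is cheaper by €154,284.29 − €148,441.62 = €5,842.67.

Option 1 by €5,843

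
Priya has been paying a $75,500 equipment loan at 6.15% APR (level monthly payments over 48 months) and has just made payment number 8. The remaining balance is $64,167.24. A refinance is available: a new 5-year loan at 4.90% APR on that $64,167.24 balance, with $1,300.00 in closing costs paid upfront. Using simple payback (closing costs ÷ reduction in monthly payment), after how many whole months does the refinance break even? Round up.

Current payment = 75,500 × 6.15%/12 / (1 − (1+0.0051250)^−48) = $1,778.32.
Refinanced payment = 64,167.24 × 0.0040833 / (1 − (1+0.0040833)^−60) = $1,207.98.
Monthly savings = $1,778.32 − $1,207.98 = $570.34.
Break-even = $1,300.00 / $570.34 = 2.28 → 3 months.

3 months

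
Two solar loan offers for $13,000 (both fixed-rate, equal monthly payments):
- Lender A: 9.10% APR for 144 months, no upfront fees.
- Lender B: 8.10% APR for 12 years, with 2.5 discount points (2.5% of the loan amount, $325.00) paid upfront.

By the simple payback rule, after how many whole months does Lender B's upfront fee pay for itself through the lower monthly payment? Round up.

45 months

Lender A: monthly rate = 9.1%/12 = 0.0075833; payment = 13,000 × 0.0075833 / (1 − (1+0.0075833)^−144) = $148.68.
Lender B: at 8.10% the monthly rate is 0.0067500, so the payment is 13,000 × 0.0067500 / (1 − 1.0067500^−144) = $141.43.
Monthly savings = $148.68 − $141.43 = $7.25.
Break-even = $325.00 / $7.25 = 44.83 → 45 months.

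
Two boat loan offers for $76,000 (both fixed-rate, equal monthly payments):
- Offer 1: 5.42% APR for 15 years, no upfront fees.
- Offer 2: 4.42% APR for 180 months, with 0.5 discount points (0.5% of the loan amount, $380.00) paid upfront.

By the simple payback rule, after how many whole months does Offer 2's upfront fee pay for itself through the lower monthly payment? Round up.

Offer 1: at 5.42% the monthly rate is 0.0045167, so the payment is 76,000 × 0.0045167 / (1 − 1.0045167^−180) = $617.76.
Offer 2: monthly rate = 4.42%/12 = 0.0036833; payment = 76,000 × 0.0036833 / (1 − (1+0.0036833)^−180) = $578.29.
Monthly savings = $617.76 − $578.29 = $39.47.
Break-even = $380.00 / $39.47 = 9.63 → 10 months.

10 months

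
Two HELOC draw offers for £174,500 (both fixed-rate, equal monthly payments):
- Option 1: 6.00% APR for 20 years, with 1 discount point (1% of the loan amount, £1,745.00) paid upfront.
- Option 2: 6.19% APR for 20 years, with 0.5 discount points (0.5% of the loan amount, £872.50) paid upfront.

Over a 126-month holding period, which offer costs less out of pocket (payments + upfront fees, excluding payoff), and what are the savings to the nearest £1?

Option 1 by £1,547

Option 1: monthly rate = 6%/12 = 0.0050000; payment = 174,500 × 0.0050000 / (1 − (1+0.0050000)^−240) = £1,250.17.
Option 2: monthly rate = 6.19%/12 = 0.0051583; payment = 174,500 × 0.0051583 / (1 − (1+0.0051583)^−240) = £1,269.37.
Over 126 months: Option 1 costs 126 × £1,250.17 + £1,745.00 = £159,266.42; Option 2 costs 126 × £1,269.37 + £872.50 = £160,813.12.
Option 1 is cheaper by £160,813.12 − £159,266.42 = £1,546.70.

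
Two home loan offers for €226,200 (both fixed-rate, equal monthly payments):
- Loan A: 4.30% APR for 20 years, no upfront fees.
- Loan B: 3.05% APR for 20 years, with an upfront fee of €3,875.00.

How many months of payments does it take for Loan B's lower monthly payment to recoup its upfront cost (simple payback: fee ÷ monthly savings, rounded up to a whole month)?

Loan A: at 4.30% the monthly rate is 0.0035833, so the payment is 226,200 × 0.0035833 / (1 − 1.0035833^−240) = €1,406.75.
Loan B: monthly rate = 3.05%/12 = 0.0025417; payment = 226,200 × 0.0025417 / (1 − (1+0.0025417)^−240) = €1,260.17.
Monthly savings = €1,406.75 − €1,260.17 = €146.58.
Break-even = €3,875.00 / €146.58 = 26.44 → 27 months.

27 months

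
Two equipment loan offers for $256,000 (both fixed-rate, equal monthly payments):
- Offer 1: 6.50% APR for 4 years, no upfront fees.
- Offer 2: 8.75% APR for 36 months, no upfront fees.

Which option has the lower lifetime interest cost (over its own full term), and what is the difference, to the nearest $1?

Offer 1 by $586

Offer 1: at 6.50% the monthly rate is 0.0054167, so the payment is 256,000 × 0.0054167 / (1 − 1.0054167^−48) = $6,071.03.
Total interest on Offer 1 = 48 × $6,071.03 − $256,000 = $35,409.44.
Offer 2: at 8.75% the monthly rate is 0.0072917, so the payment is 256,000 × 0.0072917 / (1 − 1.0072917^−36) = $8,110.98.
Total interest on Offer 2 = 36 × $8,110.98 − $256,000 = $35,995.28.
Offer 1 is lower by $585.84.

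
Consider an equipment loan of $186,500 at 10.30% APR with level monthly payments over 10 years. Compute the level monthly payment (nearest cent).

At 10.30% the monthly rate is 0.0085833, so the payment is 186,500 × 0.0085833 / (1 − 1.0085833^−120) = $2,495.70.

$2,495.70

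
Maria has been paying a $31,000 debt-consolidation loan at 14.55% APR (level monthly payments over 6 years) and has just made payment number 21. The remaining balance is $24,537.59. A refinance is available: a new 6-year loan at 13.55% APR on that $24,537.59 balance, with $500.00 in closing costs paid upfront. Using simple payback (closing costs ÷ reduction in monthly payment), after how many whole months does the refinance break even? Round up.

4 months

Current payment = 31,000 × 14.55%/12 / (1 − (1+0.0121250)^−72) = $647.94.
Refinanced payment = 24,537.59 × 0.0112917 / (1 − (1+0.0112917)^−72) = $499.72.
Monthly savings = $647.94 − $499.72 = $148.22.
Break-even = $500.00 / $148.22 = 3.37 → 4 months.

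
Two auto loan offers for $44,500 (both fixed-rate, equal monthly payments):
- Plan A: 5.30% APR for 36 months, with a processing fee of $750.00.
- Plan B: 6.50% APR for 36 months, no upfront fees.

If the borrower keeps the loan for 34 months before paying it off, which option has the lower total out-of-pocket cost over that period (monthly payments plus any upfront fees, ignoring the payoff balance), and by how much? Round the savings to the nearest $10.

Plan A by $70

Plan A: monthly rate = 5.3%/12 = 0.0044167; payment = 44,500 × 0.0044167 / (1 − (1+0.0044167)^−36) = $1,339.71.
Plan B: at 6.50% the monthly rate is 0.0054167, so the payment is 44,500 × 0.0054167 / (1 − 1.0054167^−36) = $1,363.88.
Over 34 months: Plan A costs 34 × $1,339.71 + $750.00 = $46,300.14; Plan B costs 34 × $1,363.88 = $46,371.92.
Plan A is cheaper by $46,371.92 − $46,300.14 = $71.78.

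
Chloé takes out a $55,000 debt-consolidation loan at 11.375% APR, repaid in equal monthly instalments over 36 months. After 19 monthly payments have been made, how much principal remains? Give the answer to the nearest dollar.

$28,302

With monthly rate i = 11.375%/12 = 0.0094792, the balance after k of n payments is P · [(1+i)^n − (1+i)^k] / [(1+i)^n − 1].
(1+0.0094792)^36 = 1.40444579 and (1+0.0094792)^19 = 1.19632685, so the balance is 55,000 × (1.40444579 − 1.19632685) / (1.40444579 − 1) = $28,301.79.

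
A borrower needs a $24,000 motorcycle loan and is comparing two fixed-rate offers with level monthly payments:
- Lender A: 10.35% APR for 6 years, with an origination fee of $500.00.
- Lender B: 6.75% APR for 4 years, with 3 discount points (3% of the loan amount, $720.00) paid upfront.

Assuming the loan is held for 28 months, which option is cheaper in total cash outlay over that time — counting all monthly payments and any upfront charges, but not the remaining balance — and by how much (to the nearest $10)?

Lender A: at 10.35% the monthly rate is 0.0086250, so the payment is 24,000 × 0.0086250 / (1 − 1.0086250^−72) = $448.87.
Lender B: monthly rate = 6.75%/12 = 0.0056250; payment = 24,000 × 0.0056250 / (1 − (1+0.0056250)^−48) = $571.93.
Over 28 months: Lender A costs 28 × $448.87 + $500.00 = $13,068.36; Lender B costs 28 × $571.93 + $720.00 = $16,734.04.
Lender A is cheaper by $16,734.04 − $13,068.36 = $3,665.68.

Lender A by $3,670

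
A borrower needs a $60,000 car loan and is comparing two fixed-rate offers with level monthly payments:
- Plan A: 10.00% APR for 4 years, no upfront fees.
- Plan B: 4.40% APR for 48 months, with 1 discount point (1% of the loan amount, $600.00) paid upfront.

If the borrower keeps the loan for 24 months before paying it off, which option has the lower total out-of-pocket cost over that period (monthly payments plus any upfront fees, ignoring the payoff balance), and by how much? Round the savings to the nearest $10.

Plan B by $3,150

Plan A: monthly rate = 10%/12 = 0.0083333; payment = 60,000 × 0.0083333 / (1 − (1+0.0083333)^−48) = $1,521.76.
Plan B: monthly rate = 4.4%/12 = 0.0036667; payment = 60,000 × 0.0036667 / (1 − (1+0.0036667)^−48) = $1,365.51.
Over 24 months: Plan A costs 24 × $1,521.76 = $36,522.24; Plan B costs 24 × $1,365.51 + $600.00 = $33,372.24.
Plan B is cheaper by $36,522.24 − $33,372.24 = $3,150.00.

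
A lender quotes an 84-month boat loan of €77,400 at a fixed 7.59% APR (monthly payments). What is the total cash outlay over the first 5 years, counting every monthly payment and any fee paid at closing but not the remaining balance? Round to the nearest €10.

€71,440

Monthly rate = 7.59%/12 = 0.0063250; payment = 77,400 × 0.0063250 / (1 − (1+0.0063250)^−84) = €1,190.62.
Total outlay = 60 × €1,190.62 = €71,437.20.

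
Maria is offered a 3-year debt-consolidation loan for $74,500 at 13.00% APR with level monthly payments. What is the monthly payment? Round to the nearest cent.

$2,510.20

At 13.00% the monthly rate is 0.0108333, so the payment is 74,500 × 0.0108333 / (1 − 1.0108333^−36) = $2,510.20.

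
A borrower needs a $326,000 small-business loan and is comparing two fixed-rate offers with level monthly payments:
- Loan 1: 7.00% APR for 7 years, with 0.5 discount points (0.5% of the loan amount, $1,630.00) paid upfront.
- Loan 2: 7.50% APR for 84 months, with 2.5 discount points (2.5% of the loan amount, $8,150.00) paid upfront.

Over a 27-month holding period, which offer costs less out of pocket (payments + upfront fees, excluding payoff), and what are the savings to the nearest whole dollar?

Loan 1 by $8,682

Loan 1: at 7.00% the monthly rate is 0.0058333, so the payment is 326,000 × 0.0058333 / (1 − 1.0058333^−84) = $4,920.21.
Loan 2: monthly rate = 7.5%/12 = 0.0062500; payment = 326,000 × 0.0062500 / (1 − (1+0.0062500)^−84) = $5,000.28.
Over 27 months: Loan 1 costs 27 × $4,920.21 + $1,630.00 = $134,475.67; Loan 2 costs 27 × $5,000.28 + $8,150.00 = $143,157.56.
Loan 1 is cheaper by $143,157.56 − $134,475.67 = $8,681.89.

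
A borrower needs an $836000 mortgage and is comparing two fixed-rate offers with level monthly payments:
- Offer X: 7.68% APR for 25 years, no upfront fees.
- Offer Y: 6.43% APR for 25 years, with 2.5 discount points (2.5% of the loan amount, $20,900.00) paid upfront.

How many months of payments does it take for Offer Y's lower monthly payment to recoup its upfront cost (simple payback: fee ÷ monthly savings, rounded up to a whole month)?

32 months

Offer X: at 7.68% the monthly rate is 0.0064000, so the payment is 836,000 × 0.0064000 / (1 − 1.0064000^−300) = $6,276.18.
Offer Y: monthly rate = 6.43%/12 = 0.0053583; payment = 836,000 × 0.0053583 / (1 − (1+0.0053583)^−300) = $5,608.22.
Monthly savings = $6,276.18 − $5,608.22 = $667.96.
Break-even = $20,900.00 / $667.96 = 31.29 → 32 months.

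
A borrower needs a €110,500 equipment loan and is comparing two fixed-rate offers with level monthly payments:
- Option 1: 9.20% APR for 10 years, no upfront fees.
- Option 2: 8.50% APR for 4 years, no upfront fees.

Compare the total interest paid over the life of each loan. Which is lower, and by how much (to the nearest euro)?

Option 1: at 9.20% the monthly rate is 0.0076667, so the payment is 110,500 × 0.0076667 / (1 − 1.0076667^−120) = €1,411.76.
Total interest on Option 1 = 120 × €1,411.76 − €110,500 = €58,911.20.
Option 2: at 8.50% the monthly rate is 0.0070833, so the payment is 110,500 × 0.0070833 / (1 − 1.0070833^−48) = €2,723.64.
Total interest on Option 2 = 48 × €2,723.64 − €110,500 = €20,234.72.
Option 2 is lower by €38,676.48.

Option 2 by €38,676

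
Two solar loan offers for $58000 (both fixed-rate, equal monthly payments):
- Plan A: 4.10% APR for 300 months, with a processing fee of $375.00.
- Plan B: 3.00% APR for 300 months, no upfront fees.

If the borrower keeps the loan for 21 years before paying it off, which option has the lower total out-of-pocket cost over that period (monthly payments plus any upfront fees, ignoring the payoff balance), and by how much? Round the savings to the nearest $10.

Plan B by $9,020

Plan A: monthly rate = 4.1%/12 = 0.0034167; payment = 58,000 × 0.0034167 / (1 − (1+0.0034167)^−300) = $309.36.
Plan B: monthly rate = 3%/12 = 0.0025000; payment = 58,000 × 0.0025000 / (1 − (1+0.0025000)^−300) = $275.04.
Over 252 months: Plan A costs 252 × $309.36 + $375.00 = $78,333.72; Plan B costs 252 × $275.04 = $69,310.08.
Plan B is cheaper by $78,333.72 − $69,310.08 = $9,023.64.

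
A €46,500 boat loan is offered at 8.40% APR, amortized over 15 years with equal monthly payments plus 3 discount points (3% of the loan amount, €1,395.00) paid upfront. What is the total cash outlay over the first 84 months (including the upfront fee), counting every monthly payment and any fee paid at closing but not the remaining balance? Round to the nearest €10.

€39,630

Monthly rate = 8.4%/12 = 0.0070000; payment = 46,500 × 0.0070000 / (1 − (1+0.0070000)^−180) = €455.18.
Total outlay = 84 × €455.18 + €1,395.00 = €39,630.12.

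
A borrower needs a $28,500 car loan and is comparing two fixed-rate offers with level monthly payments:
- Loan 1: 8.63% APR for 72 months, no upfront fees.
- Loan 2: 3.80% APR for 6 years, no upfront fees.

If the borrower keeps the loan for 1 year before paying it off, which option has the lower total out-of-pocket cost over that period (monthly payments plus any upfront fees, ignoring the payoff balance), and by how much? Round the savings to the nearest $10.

Loan 2 by $780

Loan 1: monthly rate = 8.63%/12 = 0.0071917; payment = 28,500 × 0.0071917 / (1 − (1+0.0071917)^−72) = $508.51.
Loan 2: at 3.80% the monthly rate is 0.0031667, so the payment is 28,500 × 0.0031667 / (1 − 1.0031667^−72) = $443.30.
Over 12 months: Loan 1 costs 12 × $508.51 = $6,102.12; Loan 2 costs 12 × $443.30 = $5,319.60.
Loan 2 is cheaper by $6,102.12 − $5,319.60 = $782.52.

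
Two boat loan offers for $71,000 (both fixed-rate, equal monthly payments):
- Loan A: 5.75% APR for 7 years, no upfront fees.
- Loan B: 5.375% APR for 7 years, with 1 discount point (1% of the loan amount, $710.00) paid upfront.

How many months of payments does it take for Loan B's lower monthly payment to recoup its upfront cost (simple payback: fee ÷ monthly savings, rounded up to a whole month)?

Loan A: at 5.75% the monthly rate is 0.0047917, so the payment is 71,000 × 0.0047917 / (1 − 1.0047917^−84) = $1,028.72.
Loan B: at 5.375% the monthly rate is 0.0044792, so the payment is 71,000 × 0.0044792 / (1 − 1.0044792^−84) = $1,016.07.
Monthly savings = $1,028.72 − $1,016.07 = $12.65.
Break-even = $710.00 / $12.65 = 56.13 → 57 months.

57 months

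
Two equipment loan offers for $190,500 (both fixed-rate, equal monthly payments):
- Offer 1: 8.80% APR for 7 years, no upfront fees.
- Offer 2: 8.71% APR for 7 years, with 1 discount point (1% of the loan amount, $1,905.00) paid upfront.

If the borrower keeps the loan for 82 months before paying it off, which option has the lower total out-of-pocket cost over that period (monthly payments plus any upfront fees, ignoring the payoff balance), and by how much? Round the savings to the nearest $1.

Offer 1 by $1,195

Offer 1: at 8.80% the monthly rate is 0.0073333, so the payment is 190,500 × 0.0073333 / (1 − 1.0073333^−84) = $3,045.67.
Offer 2: at 8.71% the monthly rate is 0.0072583, so the payment is 190,500 × 0.0072583 / (1 − 1.0072583^−84) = $3,037.01.
Over 82 months: Offer 1 costs 82 × $3,045.67 = $249,744.94; Offer 2 costs 82 × $3,037.01 + $1,905.00 = $250,939.82.
Offer 1 is cheaper by $250,939.82 − $249,744.94 = $1,194.88.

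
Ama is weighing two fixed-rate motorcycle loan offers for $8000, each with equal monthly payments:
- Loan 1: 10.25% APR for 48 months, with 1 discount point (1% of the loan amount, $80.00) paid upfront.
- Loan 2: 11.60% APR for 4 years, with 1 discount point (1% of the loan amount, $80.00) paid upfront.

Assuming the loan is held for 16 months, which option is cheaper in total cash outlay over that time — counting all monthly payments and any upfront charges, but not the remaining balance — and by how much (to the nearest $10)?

Loan 1: monthly rate = 10.25%/12 = 0.0085417; payment = 8,000 × 0.0085417 / (1 − (1+0.0085417)^−48) = $203.86.
Loan 2: at 11.60% the monthly rate is 0.0096667, so the payment is 8,000 × 0.0096667 / (1 − 1.0096667^−48) = $209.10.
Over 16 months: Loan 1 costs 16 × $203.86 + $80.00 = $3,341.76; Loan 2 costs 16 × $209.10 + $80.00 = $3,425.60.
Loan 1 is cheaper by $3,425.60 − $3,341.76 = $83.84.

Loan 1 by $80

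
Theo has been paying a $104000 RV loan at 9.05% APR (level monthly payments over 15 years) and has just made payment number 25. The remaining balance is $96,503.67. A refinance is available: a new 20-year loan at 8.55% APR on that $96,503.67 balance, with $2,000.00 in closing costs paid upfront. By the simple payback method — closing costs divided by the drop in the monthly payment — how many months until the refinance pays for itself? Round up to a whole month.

10 months

Current payment = 104,000 × 9.05%/12 / (1 − (1+0.0075417)^−180) = $1,057.93.
Refinanced payment = 96,503.67 × 0.0071250 / (1 − (1+0.0071250)^−240) = $840.54.
Monthly savings = $1,057.93 − $840.54 = $217.39.
Break-even = $2,000.00 / $217.39 = 9.20 → 10 months.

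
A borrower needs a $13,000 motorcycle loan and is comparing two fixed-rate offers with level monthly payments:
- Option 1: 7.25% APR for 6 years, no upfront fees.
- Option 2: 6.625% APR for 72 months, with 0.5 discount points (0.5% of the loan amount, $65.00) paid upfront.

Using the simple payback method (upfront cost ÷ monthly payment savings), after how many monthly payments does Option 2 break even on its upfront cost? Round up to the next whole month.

Option 1: at 7.25% the monthly rate is 0.0060417, so the payment is 13,000 × 0.0060417 / (1 − 1.0060417^−72) = $223.20.
Option 2: monthly rate = 6.625%/12 = 0.0055208; payment = 13,000 × 0.0055208 / (1 − (1+0.0055208)^−72) = $219.30.
Monthly savings = $223.20 − $219.30 = $3.90.
Break-even = $65.00 / $3.90 = 16.67 → 17 months.

17 months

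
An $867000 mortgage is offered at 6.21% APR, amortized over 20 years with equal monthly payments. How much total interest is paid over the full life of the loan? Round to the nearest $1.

$649,068

Monthly rate = 6.21%/12 = 0.0051750; payment = 867,000 × 0.0051750 / (1 − (1+0.0051750)^−240) = $6,316.95.
Total paid = 240 × $6,316.95 = $1,516,068.00; interest = $1,516,068.00 − $867,000 = $649,068.00.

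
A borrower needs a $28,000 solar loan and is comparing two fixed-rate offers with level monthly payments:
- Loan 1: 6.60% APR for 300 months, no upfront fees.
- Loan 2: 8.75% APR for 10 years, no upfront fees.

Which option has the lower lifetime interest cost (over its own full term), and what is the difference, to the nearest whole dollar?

Loan 1: monthly rate = 6.6%/12 = 0.0055000; payment = 28,000 × 0.0055000 / (1 − (1+0.0055000)^−300) = $190.81.
Total interest on Loan 1 = 300 × $190.81 − $28,000 = $29,243.00.
Loan 2: at 8.75% the monthly rate is 0.0072917, so the payment is 28,000 × 0.0072917 / (1 − 1.0072917^−120) = $350.91.
Total interest on Loan 2 = 120 × $350.91 − $28,000 = $14,109.20.
Loan 2 is lower by $15,133.80.

Loan 2 by $15,134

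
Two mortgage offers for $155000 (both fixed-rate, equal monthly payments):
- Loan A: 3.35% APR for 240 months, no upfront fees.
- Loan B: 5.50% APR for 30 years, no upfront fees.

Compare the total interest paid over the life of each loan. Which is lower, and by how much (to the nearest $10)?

Loan A by $103,940

Loan A: at 3.35% the monthly rate is 0.0027917, so the payment is 155,000 × 0.0027917 / (1 − 1.0027917^−240) = $887.04.
Total interest on Loan A = 240 × $887.04 − $155,000 = $57,889.60.
Loan B: at 5.50% the monthly rate is 0.0045833, so the payment is 155,000 × 0.0045833 / (1 − 1.0045833^−360) = $880.07.
Total interest on Loan B = 360 × $880.07 − $155,000 = $161,825.20.
Loan A is lower by $103,935.60.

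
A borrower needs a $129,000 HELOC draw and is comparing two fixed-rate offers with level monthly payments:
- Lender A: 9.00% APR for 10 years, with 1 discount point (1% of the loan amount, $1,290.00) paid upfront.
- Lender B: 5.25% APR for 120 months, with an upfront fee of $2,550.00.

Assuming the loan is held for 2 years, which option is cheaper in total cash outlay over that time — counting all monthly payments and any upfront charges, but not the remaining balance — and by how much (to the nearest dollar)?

Lender A: at 9.00% the monthly rate is 0.0075000, so the payment is 129,000 × 0.0075000 / (1 − 1.0075000^−120) = $1,634.12.
Lender B: at 5.25% the monthly rate is 0.0043750, so the payment is 129,000 × 0.0043750 / (1 − 1.0043750^−120) = $1,384.06.
Over 24 months: Lender A costs 24 × $1,634.12 + $1,290.00 = $40,508.88; Lender B costs 24 × $1,384.06 + $2,550.00 = $35,767.44.
Lender B is cheaper by $40,508.88 − $35,767.44 = $4,741.44.

Lender B by $4,741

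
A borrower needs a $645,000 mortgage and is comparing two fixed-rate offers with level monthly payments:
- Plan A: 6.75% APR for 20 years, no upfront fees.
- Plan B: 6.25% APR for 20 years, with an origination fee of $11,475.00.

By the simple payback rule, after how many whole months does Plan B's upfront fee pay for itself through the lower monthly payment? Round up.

Plan A: monthly rate = 6.75%/12 = 0.0056250; payment = 645,000 × 0.0056250 / (1 − (1+0.0056250)^−240) = $4,904.35.
Plan B: at 6.25% the monthly rate is 0.0052083, so the payment is 645,000 × 0.0052083 / (1 − 1.0052083^−240) = $4,714.49.
Monthly savings = $4,904.35 − $4,714.49 = $189.86.
Break-even = $11,475.00 / $189.86 = 60.44 → 61 months.

61 months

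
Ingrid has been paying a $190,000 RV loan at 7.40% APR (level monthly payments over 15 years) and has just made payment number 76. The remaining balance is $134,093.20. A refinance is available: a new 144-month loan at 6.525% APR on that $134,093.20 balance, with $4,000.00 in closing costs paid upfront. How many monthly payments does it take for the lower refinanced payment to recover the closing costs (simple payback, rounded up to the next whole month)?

10 months

Current payment = 190,000 × 7.4%/12 / (1 − (1+0.0061667)^−180) = $1,750.54.
Refinanced payment = 134,093.20 × 0.0054375 / (1 − (1+0.0054375)^−144) = $1,345.27.
Monthly savings = $1,750.54 − $1,345.27 = $405.27.
Break-even = $4,000.00 / $405.27 = 9.87 → 10 months.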